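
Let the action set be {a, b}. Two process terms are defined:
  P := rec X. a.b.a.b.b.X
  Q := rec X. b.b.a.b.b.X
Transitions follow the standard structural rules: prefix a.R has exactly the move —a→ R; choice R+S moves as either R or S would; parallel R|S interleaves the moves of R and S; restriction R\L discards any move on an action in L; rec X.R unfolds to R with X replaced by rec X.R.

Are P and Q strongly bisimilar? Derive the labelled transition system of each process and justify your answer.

P ≁ Q

Reachable graph of P (5 states):
  s0 = rec X. a.b.a.b.b.X ⊢ -a-> s1
  s1 = b.a.b.b.(rec X. a.b.a.b.b.X) ⊢ -b-> s2
  s2 = a.b.b.(rec X. a.b.a.b.b.X) ⊢ -a-> s3
  s3 = b.b.(rec X. a.b.a.b.b.X) ⊢ -b-> s4
  s4 = b.(rec X. a.b.a.b.b.X) ⊢ -b-> s0
Reachable graph of Q (5 states):
  t0 = rec X. b.b.a.b.b.X ⊢ -b-> t1
  t1 = b.a.b.b.(rec X. b.b.a.b.b.X) ⊢ -b-> t2
  t2 = a.b.b.(rec X. b.b.a.b.b.X) ⊢ -a-> t3
  t3 = b.b.(rec X. b.b.a.b.b.X) ⊢ -b-> t4
  t4 = b.(rec X. b.b.a.b.b.X) ⊢ -b-> t0
Coarsest stable partition (strong bisimilarity classes):
  B0 = {s0}
  B1 = {s1}
  B2 = {s2}
  B3 = {s3}
  B4 = {s4}
  B5 = {t0}
  B6 = {t1}
  B7 = {t2}
  B8 = {t3}
  B9 = {t4}
s0 ∈ B0, t0 ∈ B5 → different blocks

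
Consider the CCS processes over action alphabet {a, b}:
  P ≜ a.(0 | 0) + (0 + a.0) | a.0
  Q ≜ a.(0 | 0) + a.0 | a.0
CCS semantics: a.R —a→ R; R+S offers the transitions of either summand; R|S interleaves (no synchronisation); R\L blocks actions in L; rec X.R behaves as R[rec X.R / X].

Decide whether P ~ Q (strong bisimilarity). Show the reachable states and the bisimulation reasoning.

Reachable graph of P (4 states):
  s0 = a.(0 | 0) + (0 + a.0) | a.0 | —a→ s1, —a→ s2, —a→ s3
  s1 = (0 + a.0) | 0 | —a→ s2
  s2 = 0 | 0 | ∅
  s3 = 0 | a.0 | —a→ s2
Reachable graph of Q (4 states):
  t0 = a.(0 | 0) + a.0 | a.0 | —a→ t1, —a→ t2, —a→ t3
  t1 = 0 | 0 | ∅
  t2 = 0 | a.0 | —a→ t1
  t3 = a.0 | 0 | —a→ t1
Partition-refinement fixed point:
  B0 = {s0, t0}
  B1 = {s2, t1}
  B2 = {s1, s3, t2, t3}
s0 ∈ B0, t0 ∈ B0 → same block

P ~ Q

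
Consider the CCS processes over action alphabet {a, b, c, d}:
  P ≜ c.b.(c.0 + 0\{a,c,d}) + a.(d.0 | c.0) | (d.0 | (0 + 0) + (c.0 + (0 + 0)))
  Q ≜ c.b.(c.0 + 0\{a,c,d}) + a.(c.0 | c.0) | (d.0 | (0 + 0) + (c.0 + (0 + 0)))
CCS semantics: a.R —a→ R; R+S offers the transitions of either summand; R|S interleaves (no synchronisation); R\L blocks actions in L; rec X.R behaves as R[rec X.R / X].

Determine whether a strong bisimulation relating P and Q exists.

Reachable graph of P (18 states):
  m0 = c.b.(c.0 + 0\{a,c,d}) + a.(d.0 | c.0) | (d.0 | (0 + 0) + (c.0 + (0 + 0))) → ··a··> m1, ··c··> m2, ··c··> m3, ··d··> m4
  m1 = d.0 | c.0 | (d.0 | (0 + 0) + (c.0 + (0 + 0))) → ··c··> m5, ··c··> m6, ··d··> m7, ··d··> m8
  m2 = a.(d.0 | c.0) | 0 → ··a··> m6
  m3 = b.(c.0 + 0\{a,c,d}) → ··b··> m9
  m4 = a.(d.0 | c.0) | (0 | (0 + 0)) → ··a··> m8
  m5 = d.0 | 0 | (d.0 | (0 + 0) + (c.0 + (0 + 0))) → ··c··> m10, ··d··> m11, ··d··> m12
  m6 = d.0 | c.0 | 0 → ··c··> m10, ··d··> m13
  m7 = 0 | c.0 | (d.0 | (0 + 0) + (c.0 + (0 + 0))) → ··c··> m11, ··c··> m13, ··d··> m14
  m8 = d.0 | c.0 | (0 | (0 + 0)) → ··c··> m12, ··d··> m14
  m9 = c.0 + 0\{a,c,d} → ··c··> m15
  m10 = d.0 | 0 | 0 → ··d··> m16
  m11 = 0 | 0 | (d.0 | (0 + 0) + (c.0 + (0 + 0))) → ··c··> m16, ··d··> m17
  m12 = d.0 | 0 | (0 | (0 + 0)) → ··d··> m17
  m13 = 0 | c.0 | 0 → ··c··> m16
  m14 = 0 | c.0 | (0 | (0 + 0)) → ··c··> m17
  m15 = 0 → deadlocked
  m16 = 0 | 0 | 0 → deadlocked
  m17 = 0 | 0 | (0 | (0 + 0)) → deadlocked
Reachable graph of Q (18 states):
  n0 = c.b.(c.0 + 0\{a,c,d}) + a.(c.0 | c.0) | (d.0 | (0 + 0) + (c.0 + (0 + 0))) → ··a··> n1, ··c··> n2, ··c··> n3, ··d··> n4
  n1 = c.0 | c.0 | (d.0 | (0 + 0) + (c.0 + (0 + 0))) → ··c··> n5, ··c··> n6, ··c··> n7, ··d··> n8
  n2 = a.(c.0 | c.0) | 0 → ··a··> n7
  n3 = b.(c.0 + 0\{a,c,d}) → ··b··> n9
  n4 = a.(c.0 | c.0) | (0 | (0 + 0)) → ··a··> n8
  n5 = 0 | c.0 | (d.0 | (0 + 0) + (c.0 + (0 + 0))) → ··c··> n10, ··c··> n11, ··d··> n12
  n6 = c.0 | 0 | (d.0 | (0 + 0) + (c.0 + (0 + 0))) → ··c··> n10, ··c··> n13, ··d··> n14
  n7 = c.0 | c.0 | 0 → ··c··> n11, ··c··> n13
  n8 = c.0 | c.0 | (0 | (0 + 0)) → ··c··> n12, ··c··> n14
  n9 = c.0 + 0\{a,c,d} → ··c··> n15
  n10 = 0 | 0 | (d.0 | (0 + 0) + (c.0 + (0 + 0))) → ··c··> n16, ··d··> n17
  n11 = 0 | c.0 | 0 → ··c··> n16
  n12 = 0 | c.0 | (0 | (0 + 0)) → ··c··> n17
  n13 = c.0 | 0 | 0 → ··c··> n16
  n14 = c.0 | 0 | (0 | (0 + 0)) → ··c··> n17
  n15 = 0 → deadlocked
  n16 = 0 | 0 | 0 → deadlocked
  n17 = 0 | 0 | (0 | (0 + 0)) → deadlocked
Partition-refinement fixed point:
  B0 = {m0}
  B1 = {m3, n3}
  B2 = {m13, m14, m9, n11, n12, n13, n14, n9}
  B3 = {m15, m16, m17, n15, n16, n17}
  B4 = {m2, m4}
  B5 = {m6, m8}
  B6 = {m10, m12}
  B7 = {m1}
  B8 = {m7, n5, n6}
  B9 = {m11, n10}
  B10 = {m5}
  B11 = {n0}
  B12 = {n2, n4}
  B13 = {n7, n8}
  B14 = {n1}
m0 ∈ B0, n0 ∈ B11 → different blocks

NO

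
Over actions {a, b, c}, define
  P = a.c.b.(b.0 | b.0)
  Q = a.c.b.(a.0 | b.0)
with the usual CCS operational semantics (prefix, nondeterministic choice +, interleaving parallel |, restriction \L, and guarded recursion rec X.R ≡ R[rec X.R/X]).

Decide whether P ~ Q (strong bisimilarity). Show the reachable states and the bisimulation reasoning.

P ≁ Q

P's transition system — 7 states:
  p0 = a.c.b.(b.0 | b.0) | -a-> p1
  p1 = c.b.(b.0 | b.0) | -c-> p2
  p2 = b.(b.0 | b.0) | -b-> p3
  p3 = b.0 | b.0 | -b-> p4, -b-> p5
  p4 = 0 | b.0 | -b-> p6
  p5 = b.0 | 0 | -b-> p6
  p6 = 0 | 0 | stopped
Q's transition system — 7 states:
  q0 = a.c.b.(a.0 | b.0) | -a-> q1
  q1 = c.b.(a.0 | b.0) | -c-> q2
  q2 = b.(a.0 | b.0) | -b-> q3
  q3 = a.0 | b.0 | -a-> q4, -b-> q5
  q4 = 0 | b.0 | -b-> q6
  q5 = a.0 | 0 | -a-> q6
  q6 = 0 | 0 | stopped
Partition-refinement fixed point:
  B0 = {p0}
  B1 = {p1}
  B2 = {p2}
  B3 = {p3}
  B4 = {p4, p5, q4}
  B5 = {p6, q6}
  B6 = {q0}
  B7 = {q1}
  B8 = {q2}
  B9 = {q3}
  B10 = {q5}
p0 ∈ B0, q0 ∈ B6 → different blocks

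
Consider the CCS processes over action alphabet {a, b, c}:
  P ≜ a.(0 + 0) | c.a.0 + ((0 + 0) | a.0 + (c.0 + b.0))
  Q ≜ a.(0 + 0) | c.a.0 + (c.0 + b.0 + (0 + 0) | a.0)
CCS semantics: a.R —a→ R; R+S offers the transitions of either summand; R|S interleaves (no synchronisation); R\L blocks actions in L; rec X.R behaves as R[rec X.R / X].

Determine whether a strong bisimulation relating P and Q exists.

bisimilar

P's transition system — 7 states:
  u0 = a.(0 + 0) | c.a.0 + ((0 + 0) | a.0 + (c.0 + b.0)) has moves --a--▸ u1, --a--▸ u2, --b--▸ u3, --c--▸ u3, --c--▸ u4
  u1 = (0 + 0) | 0 has moves ∅
  u2 = (0 + 0) | c.a.0 has moves --c--▸ u5
  u3 = 0 has moves ∅
  u4 = a.(0 + 0) | a.0 has moves --a--▸ u5, --a--▸ u6
  u5 = (0 + 0) | a.0 has moves --a--▸ u1
  u6 = a.(0 + 0) | 0 has moves --a--▸ u1
Q's transition system — 7 states:
  v0 = a.(0 + 0) | c.a.0 + (c.0 + b.0 + (0 + 0) | a.0) has moves --a--▸ v1, --a--▸ v2, --b--▸ v3, --c--▸ v3, --c--▸ v4
  v1 = (0 + 0) | 0 has moves ∅
  v2 = (0 + 0) | c.a.0 has moves --c--▸ v5
  v3 = 0 has moves ∅
  v4 = a.(0 + 0) | a.0 has moves --a--▸ v5, --a--▸ v6
  v5 = (0 + 0) | a.0 has moves --a--▸ v1
  v6 = a.(0 + 0) | 0 has moves --a--▸ v1
Partition-refinement fixed point:
  B0 = {u0, v0}
  B1 = {u1, u3, v1, v3}
  B2 = {u4, v4}
  B3 = {u5, u6, v5, v6}
  B4 = {u2, v2}
u0 ∈ B0, v0 ∈ B0 → same block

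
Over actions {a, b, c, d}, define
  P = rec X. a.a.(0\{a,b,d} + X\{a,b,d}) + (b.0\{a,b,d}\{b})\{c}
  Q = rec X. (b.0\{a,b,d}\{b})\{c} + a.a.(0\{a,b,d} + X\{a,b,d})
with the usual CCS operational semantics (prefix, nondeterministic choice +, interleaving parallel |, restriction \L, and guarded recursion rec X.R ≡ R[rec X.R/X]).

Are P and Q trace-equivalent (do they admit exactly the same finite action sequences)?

LTS(P): 4 reachable states
  s0 = rec X. a.a.(0\{a,b,d} + X\{a,b,d}) + (b.0\{a,b,d}\{b})\{c} has moves -a-> s1, -b-> s2
  s1 = a.(0\{a,b,d} + (rec X. a.a.(0\{a,b,d} + X\{a,b,d}) + (b.0\{a,b,d}\{b})\{c})\{a,b,d}) has moves -a-> s3
  s2 = 0\{a,b,d}\{b}\{c} has moves ·
  s3 = 0\{a,b,d} + (rec X. a.a.(0\{a,b,d} + X\{a,b,d}) + (b.0\{a,b,d}\{b})\{c})\{a,b,d} has moves ·
LTS(Q): 4 reachable states
  t0 = rec X. (b.0\{a,b,d}\{b})\{c} + a.a.(0\{a,b,d} + X\{a,b,d}) has moves -a-> t1, -b-> t2
  t1 = a.(0\{a,b,d} + (rec X. (b.0\{a,b,d}\{b})\{c} + a.a.(0\{a,b,d} + X\{a,b,d}))\{a,b,d}) has moves -a-> t3
  t2 = 0\{a,b,d}\{b}\{c} has moves ·
  t3 = 0\{a,b,d} + (rec X. (b.0\{a,b,d}\{b})\{c} + a.a.(0\{a,b,d} + X\{a,b,d}))\{a,b,d} has moves ·
Coarsest stable partition (strong bisimilarity classes):
  B0 = {s0, t0}
  B1 = {s1, t1}
  B2 = {s2, s3, t2, t3}
s0 ∈ B0, t0 ∈ B0 → same block
Bisimilar ⇒ trace-equivalent.

traces(P) = traces(Q)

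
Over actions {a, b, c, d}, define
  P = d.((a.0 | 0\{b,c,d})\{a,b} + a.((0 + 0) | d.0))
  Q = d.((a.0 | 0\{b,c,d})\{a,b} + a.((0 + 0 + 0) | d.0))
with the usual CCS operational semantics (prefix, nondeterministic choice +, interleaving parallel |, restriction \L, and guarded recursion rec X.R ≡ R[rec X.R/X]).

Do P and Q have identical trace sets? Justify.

YES

P's transition system — 4 states:
  m0 = d.((a.0 | 0\{b,c,d})\{a,b} + a.((0 + 0) | d.0)) ⊢ =d=> m1
  m1 = (a.0 | 0\{b,c,d})\{a,b} + a.((0 + 0) | d.0) ⊢ =a=> m2
  m2 = (0 + 0) | d.0 ⊢ =d=> m3
  m3 = (0 + 0) | 0 ⊢ ·
Q's transition system — 4 states:
  n0 = d.((a.0 | 0\{b,c,d})\{a,b} + a.((0 + 0 + 0) | d.0)) ⊢ =d=> n1
  n1 = (a.0 | 0\{b,c,d})\{a,b} + a.((0 + 0 + 0) | d.0) ⊢ =a=> n2
  n2 = (0 + 0 + 0) | d.0 ⊢ =d=> n3
  n3 = (0 + 0 + 0) | 0 ⊢ ·
Bisimilarity quotient blocks:
  B0 = {m0, n0}
  B1 = {m1, n1}
  B2 = {m2, n2}
  B3 = {m3, n3}
m0 ∈ B0, n0 ∈ B0 → same block
Bisimilar ⇒ trace-equivalent.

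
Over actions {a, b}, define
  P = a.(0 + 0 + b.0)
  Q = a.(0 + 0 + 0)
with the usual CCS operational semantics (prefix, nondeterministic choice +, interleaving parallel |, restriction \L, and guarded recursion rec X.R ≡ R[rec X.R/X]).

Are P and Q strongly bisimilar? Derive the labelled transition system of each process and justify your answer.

Reachable graph of P (3 states):
  m0 = a.(0 + 0 + b.0) has moves -a-> m1
  m1 = 0 + 0 + b.0 has moves -b-> m2
  m2 = 0 has moves (no moves)
Reachable graph of Q (2 states):
  n0 = a.(0 + 0 + 0) has moves -a-> n1
  n1 = 0 + 0 + 0 has moves (no moves)
Partition-refinement fixed point:
  B0 = {m0}
  B1 = {m1}
  B2 = {m2, n1}
  B3 = {n0}
m0 ∈ B0, n0 ∈ B3 → different blocks

P ≁ Q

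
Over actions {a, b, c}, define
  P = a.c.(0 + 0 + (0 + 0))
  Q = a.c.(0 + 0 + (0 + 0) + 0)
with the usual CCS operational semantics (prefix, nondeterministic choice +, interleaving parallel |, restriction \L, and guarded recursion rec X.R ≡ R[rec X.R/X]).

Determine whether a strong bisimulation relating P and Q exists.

LTS(P): 3 reachable states
  p0 = a.c.(0 + 0 + (0 + 0)) ⊢ —a→ p1
  p1 = c.(0 + 0 + (0 + 0)) ⊢ —c→ p2
  p2 = 0 + 0 + (0 + 0) ⊢ (no moves)
LTS(Q): 3 reachable states
  q0 = a.c.(0 + 0 + (0 + 0) + 0) ⊢ —a→ q1
  q1 = c.(0 + 0 + (0 + 0) + 0) ⊢ —c→ q2
  q2 = 0 + 0 + (0 + 0) + 0 ⊢ (no moves)
Bisimilarity quotient blocks:
  B0 = {p0, q0}
  B1 = {p1, q1}
  B2 = {p2, q2}
p0 ∈ B0, q0 ∈ B0 → same block

bisimilar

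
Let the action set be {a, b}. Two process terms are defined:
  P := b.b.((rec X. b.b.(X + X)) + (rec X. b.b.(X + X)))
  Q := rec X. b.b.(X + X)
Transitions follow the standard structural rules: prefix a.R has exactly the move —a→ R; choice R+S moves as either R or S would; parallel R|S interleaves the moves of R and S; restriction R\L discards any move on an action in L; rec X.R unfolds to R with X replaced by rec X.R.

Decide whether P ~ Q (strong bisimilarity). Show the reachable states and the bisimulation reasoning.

P ~ Q

P's transition system — 3 states:
  s0 = b.b.((rec X. b.b.(X + X)) + (rec X. b.b.(X + X))) has moves ··b··> s1
  s1 = b.((rec X. b.b.(X + X)) + (rec X. b.b.(X + X))) has moves ··b··> s2
  s2 = (rec X. b.b.(X + X)) + (rec X. b.b.(X + X)) has moves ··b··> s1
Q's transition system — 3 states:
  t0 = rec X. b.b.(X + X) has moves ··b··> t1
  t1 = b.((rec X. b.b.(X + X)) + (rec X. b.b.(X + X))) has moves ··b··> t2
  t2 = (rec X. b.b.(X + X)) + (rec X. b.b.(X + X)) has moves ··b··> t1
Partition-refinement fixed point:
  B0 = {s0, s1, s2, t0, t1, t2}
s0 ∈ B0, t0 ∈ B0 → same block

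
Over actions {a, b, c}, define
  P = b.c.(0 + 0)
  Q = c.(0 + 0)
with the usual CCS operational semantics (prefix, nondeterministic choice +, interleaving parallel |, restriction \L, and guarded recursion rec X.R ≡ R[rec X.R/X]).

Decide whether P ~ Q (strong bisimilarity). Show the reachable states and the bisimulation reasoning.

LTS(P): 3 reachable states
  p0 = b.c.(0 + 0) has moves --b--▸ p1
  p1 = c.(0 + 0) has moves --c--▸ p2
  p2 = 0 + 0 has moves (no moves)
LTS(Q): 2 reachable states
  q0 = c.(0 + 0) has moves --c--▸ q1
  q1 = 0 + 0 has moves (no moves)
Partition-refinement fixed point:
  B0 = {p0}
  B1 = {p1, q0}
  B2 = {p2, q1}
p0 ∈ B0, q0 ∈ B1 → different blocks

P ≁ Q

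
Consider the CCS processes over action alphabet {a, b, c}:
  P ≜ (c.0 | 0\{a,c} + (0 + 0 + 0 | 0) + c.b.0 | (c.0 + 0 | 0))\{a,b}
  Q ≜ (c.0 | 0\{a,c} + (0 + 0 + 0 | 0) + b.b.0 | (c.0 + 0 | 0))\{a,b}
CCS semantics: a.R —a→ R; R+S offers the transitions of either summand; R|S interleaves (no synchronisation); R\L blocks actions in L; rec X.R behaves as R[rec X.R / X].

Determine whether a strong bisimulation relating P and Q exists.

LTS(P): 5 reachable states
  m0 = (c.0 | 0\{a,c} + (0 + 0 + 0 | 0) + c.b.0 | (c.0 + 0 | 0))\{a,b} → --c--▸ m1, --c--▸ m2, --c--▸ m3
  m1 = (0 | 0\{a,c})\{a,b} → deadlocked
  m2 = (b.0 | (c.0 + 0 | 0))\{a,b} → --c--▸ m4
  m3 = (c.b.0 | 0)\{a,b} → --c--▸ m4
  m4 = (b.0 | 0)\{a,b} → deadlocked
LTS(Q): 3 reachable states
  n0 = (c.0 | 0\{a,c} + (0 + 0 + 0 | 0) + b.b.0 | (c.0 + 0 | 0))\{a,b} → --c--▸ n1, --c--▸ n2
  n1 = (0 | 0\{a,c})\{a,b} → deadlocked
  n2 = (b.b.0 | 0)\{a,b} → deadlocked
Coarsest stable partition (strong bisimilarity classes):
  B0 = {m0}
  B1 = {m2, m3, n0}
  B2 = {m1, m4, n1, n2}
m0 ∈ B0, n0 ∈ B1 → different blocks

not bisimilar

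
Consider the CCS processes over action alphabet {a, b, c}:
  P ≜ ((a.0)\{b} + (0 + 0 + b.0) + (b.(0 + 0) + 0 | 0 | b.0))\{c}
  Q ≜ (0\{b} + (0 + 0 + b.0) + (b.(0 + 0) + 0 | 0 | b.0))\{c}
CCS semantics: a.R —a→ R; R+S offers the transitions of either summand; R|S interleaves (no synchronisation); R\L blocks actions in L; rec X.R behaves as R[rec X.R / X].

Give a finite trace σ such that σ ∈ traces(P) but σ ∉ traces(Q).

P's transition system — 5 states:
  s0 = ((a.0)\{b} + (0 + 0 + b.0) + (b.(0 + 0) + 0 | 0 | b.0))\{c} | -a-> s1, -b-> s2, -b-> s3, -b-> s4
  s1 = 0\{b}\{c} | ·
  s2 = (0 + 0)\{c} | ·
  s3 = (0 | 0 | 0)\{c} | ·
  s4 = 0\{c} | ·
Q's transition system — 4 states:
  t0 = (0\{b} + (0 + 0 + b.0) + (b.(0 + 0) + 0 | 0 | b.0))\{c} | -b-> t1, -b-> t2, -b-> t3
  t1 = (0 + 0)\{c} | ·
  t2 = (0 | 0 | 0)\{c} | ·
  t3 = 0\{c} | ·
Executing a from P (initial set {s0}):
  step 1 (a): {s1}
  — P admits the full trace.
Executing a from Q (initial set {t0}):
  step 1 (a): no successor for Q

a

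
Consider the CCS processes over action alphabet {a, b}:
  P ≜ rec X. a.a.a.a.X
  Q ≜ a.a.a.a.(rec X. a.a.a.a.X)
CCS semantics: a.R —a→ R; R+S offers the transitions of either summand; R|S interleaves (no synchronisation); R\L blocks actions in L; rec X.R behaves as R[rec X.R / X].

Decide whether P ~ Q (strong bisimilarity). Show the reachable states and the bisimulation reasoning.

bisimilar

Reachable graph of P (4 states):
  m0 = rec X. a.a.a.a.X ⊢ —a→ m1
  m1 = a.a.a.(rec X. a.a.a.a.X) ⊢ —a→ m2
  m2 = a.a.(rec X. a.a.a.a.X) ⊢ —a→ m3
  m3 = a.(rec X. a.a.a.a.X) ⊢ —a→ m0
Reachable graph of Q (5 states):
  n0 = a.a.a.a.(rec X. a.a.a.a.X) ⊢ —a→ n1
  n1 = a.a.a.(rec X. a.a.a.a.X) ⊢ —a→ n2
  n2 = a.a.(rec X. a.a.a.a.X) ⊢ —a→ n3
  n3 = a.(rec X. a.a.a.a.X) ⊢ —a→ n4
  n4 = rec X. a.a.a.a.X ⊢ —a→ n1
Partition-refinement fixed point:
  B0 = {m0, m1, m2, m3, n0, n1, n2, n3, n4}
m0 ∈ B0, n0 ∈ B0 → same block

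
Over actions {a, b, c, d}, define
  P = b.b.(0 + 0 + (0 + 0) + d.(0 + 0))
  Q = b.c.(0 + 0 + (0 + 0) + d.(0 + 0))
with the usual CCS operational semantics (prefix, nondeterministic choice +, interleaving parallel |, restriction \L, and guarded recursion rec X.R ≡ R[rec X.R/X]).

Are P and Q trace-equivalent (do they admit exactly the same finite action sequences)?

trace-distinct — witness ⟨bb⟩

P's transition system — 4 states:
  p0 = b.b.(0 + 0 + (0 + 0) + d.(0 + 0)) | -b-> p1
  p1 = b.(0 + 0 + (0 + 0) + d.(0 + 0)) | -b-> p2
  p2 = 0 + 0 + (0 + 0) + d.(0 + 0) | -d-> p3
  p3 = 0 + 0 | deadlocked
Q's transition system — 4 states:
  q0 = b.c.(0 + 0 + (0 + 0) + d.(0 + 0)) | -b-> q1
  q1 = c.(0 + 0 + (0 + 0) + d.(0 + 0)) | -c-> q2
  q2 = 0 + 0 + (0 + 0) + d.(0 + 0) | -d-> q3
  q3 = 0 + 0 | deadlocked
Trace ⟨bb⟩ through P, begin at {p0}:
  step 1 (b): {p1}
  step 2 (b): {p2}
  — P admits the full trace.
Trace ⟨bb⟩ through Q, begin at {q0}:
  step 1 (b): {q1}
  step 2 (b): ∅  — Q cannot continue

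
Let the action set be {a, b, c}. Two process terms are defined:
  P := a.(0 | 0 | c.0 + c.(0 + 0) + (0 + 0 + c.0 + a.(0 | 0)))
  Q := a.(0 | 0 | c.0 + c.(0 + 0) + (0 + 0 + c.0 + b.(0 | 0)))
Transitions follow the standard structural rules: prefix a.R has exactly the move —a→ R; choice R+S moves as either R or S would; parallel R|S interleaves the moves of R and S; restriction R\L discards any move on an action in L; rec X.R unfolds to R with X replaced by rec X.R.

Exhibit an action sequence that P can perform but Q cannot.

LTS(P): 6 reachable states
  s0 = a.(0 | 0 | c.0 + c.(0 + 0) + (0 + 0 + c.0 + a.(0 | 0))) has moves —a→ s1
  s1 = 0 | 0 | c.0 + c.(0 + 0) + (0 + 0 + c.0 + a.(0 | 0)) has moves —a→ s2, —c→ s3, —c→ s4, —c→ s5
  s2 = 0 | 0 has moves (no moves)
  s3 = 0 has moves (no moves)
  s4 = 0 + 0 has moves (no moves)
  s5 = 0 | 0 | 0 has moves (no moves)
LTS(Q): 6 reachable states
  t0 = a.(0 | 0 | c.0 + c.(0 + 0) + (0 + 0 + c.0 + b.(0 | 0))) has moves —a→ t1
  t1 = 0 | 0 | c.0 + c.(0 + 0) + (0 + 0 + c.0 + b.(0 | 0)) has moves —b→ t2, —c→ t3, —c→ t4, —c→ t5
  t2 = 0 | 0 has moves (no moves)
  t3 = 0 has moves (no moves)
  t4 = 0 + 0 has moves (no moves)
  t5 = 0 | 0 | 0 has moves (no moves)
Trace ⟨aa⟩ through P, begin at {s0}:
  step 1 (a): {s1}
  step 2 (a): {s2}
  P completes σ.
Trace ⟨aa⟩ through Q, begin at {t0}:
  step 1 (a): {t1}
  step 2 (a): no successor for Q

aa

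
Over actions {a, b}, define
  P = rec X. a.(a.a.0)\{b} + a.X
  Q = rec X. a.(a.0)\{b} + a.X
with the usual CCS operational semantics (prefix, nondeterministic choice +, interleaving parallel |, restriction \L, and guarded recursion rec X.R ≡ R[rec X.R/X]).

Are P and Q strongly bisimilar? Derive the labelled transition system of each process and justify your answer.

P's transition system — 4 states:
  m0 = rec X. a.(a.a.0)\{b} + a.X has moves --a--▸ m0, --a--▸ m1
  m1 = (a.a.0)\{b} has moves --a--▸ m2
  m2 = (a.0)\{b} has moves --a--▸ m3
  m3 = 0\{b} has moves ·
Q's transition system — 3 states:
  n0 = rec X. a.(a.0)\{b} + a.X has moves --a--▸ n0, --a--▸ n1
  n1 = (a.0)\{b} has moves --a--▸ n2
  n2 = 0\{b} has moves ·
Partition-refinement fixed point:
  B0 = {m0}
  B1 = {m1}
  B2 = {m2, n1}
  B3 = {m3, n2}
  B4 = {n0}
m0 ∈ B0, n0 ∈ B4 → different blocks

P ≁ Q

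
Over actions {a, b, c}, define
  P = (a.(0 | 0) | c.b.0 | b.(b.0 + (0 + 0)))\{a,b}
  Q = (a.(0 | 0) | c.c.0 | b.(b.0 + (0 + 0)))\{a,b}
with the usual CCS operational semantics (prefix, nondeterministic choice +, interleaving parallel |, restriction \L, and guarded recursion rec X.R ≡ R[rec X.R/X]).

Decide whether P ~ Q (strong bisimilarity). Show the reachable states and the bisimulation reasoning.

LTS(P): 2 reachable states
  u0 = (a.(0 | 0) | c.b.0 | b.(b.0 + (0 + 0)))\{a,b} | ··c··> u1
  u1 = (a.(0 | 0) | b.0 | b.(b.0 + (0 + 0)))\{a,b} | deadlocked
LTS(Q): 3 reachable states
  v0 = (a.(0 | 0) | c.c.0 | b.(b.0 + (0 + 0)))\{a,b} | ··c··> v1
  v1 = (a.(0 | 0) | c.0 | b.(b.0 + (0 + 0)))\{a,b} | ··c··> v2
  v2 = (a.(0 | 0) | 0 | b.(b.0 + (0 + 0)))\{a,b} | deadlocked
Coarsest stable partition (strong bisimilarity classes):
  B0 = {u0, v1}
  B1 = {u1, v2}
  B2 = {v0}
u0 ∈ B0, v0 ∈ B2 → different blocks

NO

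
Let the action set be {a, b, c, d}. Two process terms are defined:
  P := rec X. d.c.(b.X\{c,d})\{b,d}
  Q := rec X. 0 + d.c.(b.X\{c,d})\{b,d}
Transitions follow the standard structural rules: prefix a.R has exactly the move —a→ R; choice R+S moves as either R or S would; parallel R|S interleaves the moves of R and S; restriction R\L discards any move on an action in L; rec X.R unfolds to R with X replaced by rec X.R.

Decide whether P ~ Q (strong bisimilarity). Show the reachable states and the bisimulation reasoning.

P's transition system — 3 states:
  s0 = rec X. d.c.(b.X\{c,d})\{b,d} has moves --d--▸ s1
  s1 = c.(b.(rec X. d.c.(b.X\{c,d})\{b,d})\{c,d})\{b,d} has moves --c--▸ s2
  s2 = (b.(rec X. d.c.(b.X\{c,d})\{b,d})\{c,d})\{b,d} has moves stopped
Q's transition system — 3 states:
  t0 = rec X. 0 + d.c.(b.X\{c,d})\{b,d} has moves --d--▸ t1
  t1 = c.(b.(rec X. 0 + d.c.(b.X\{c,d})\{b,d})\{c,d})\{b,d} has moves --c--▸ t2
  t2 = (b.(rec X. 0 + d.c.(b.X\{c,d})\{b,d})\{c,d})\{b,d} has moves stopped
Coarsest stable partition (strong bisimilarity classes):
  B0 = {s0, t0}
  B1 = {s1, t1}
  B2 = {s2, t2}
s0 ∈ B0, t0 ∈ B0 → same block

YES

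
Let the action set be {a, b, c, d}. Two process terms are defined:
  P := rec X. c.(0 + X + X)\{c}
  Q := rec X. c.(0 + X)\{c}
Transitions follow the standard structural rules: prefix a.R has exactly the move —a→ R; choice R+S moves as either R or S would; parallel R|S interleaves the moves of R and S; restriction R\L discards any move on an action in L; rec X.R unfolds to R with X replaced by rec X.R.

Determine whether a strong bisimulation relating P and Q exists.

YES

P's transition system — 2 states:
  m0 = rec X. c.(0 + X + X)\{c} :: —c→ m1
  m1 = (0 + (rec X. c.(0 + X + X)\{c}) + (rec X. c.(0 + X + X)\{c}))\{c} :: (no moves)
Q's transition system — 2 states:
  n0 = rec X. c.(0 + X)\{c} :: —c→ n1
  n1 = (0 + (rec X. c.(0 + X)\{c}))\{c} :: (no moves)
Partition-refinement fixed point:
  B0 = {m0, n0}
  B1 = {m1, n1}
m0 ∈ B0, n0 ∈ B0 → same block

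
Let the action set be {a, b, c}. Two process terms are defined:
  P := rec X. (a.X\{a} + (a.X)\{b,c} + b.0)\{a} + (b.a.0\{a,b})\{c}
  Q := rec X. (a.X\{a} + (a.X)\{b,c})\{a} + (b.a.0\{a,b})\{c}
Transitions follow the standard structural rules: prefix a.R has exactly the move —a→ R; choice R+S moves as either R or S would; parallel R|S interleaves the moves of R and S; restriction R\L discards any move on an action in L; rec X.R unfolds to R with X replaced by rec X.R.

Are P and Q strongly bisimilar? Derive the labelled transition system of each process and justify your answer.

P ≁ Q

P's transition system — 4 states:
  s0 = rec X. (a.X\{a} + (a.X)\{b,c} + b.0)\{a} + (b.a.0\{a,b})\{c} ⊢ --b--▸ s1, --b--▸ s2
  s1 = (a.0\{a,b})\{c} ⊢ --a--▸ s3
  s2 = 0\{a} ⊢ stopped
  s3 = 0\{a,b}\{c} ⊢ stopped
Q's transition system — 3 states:
  t0 = rec X. (a.X\{a} + (a.X)\{b,c})\{a} + (b.a.0\{a,b})\{c} ⊢ --b--▸ t1
  t1 = (a.0\{a,b})\{c} ⊢ --a--▸ t2
  t2 = 0\{a,b}\{c} ⊢ stopped
Partition-refinement fixed point:
  B0 = {s0}
  B1 = {s2, s3, t2}
  B2 = {s1, t1}
  B3 = {t0}
s0 ∈ B0, t0 ∈ B3 → different blocks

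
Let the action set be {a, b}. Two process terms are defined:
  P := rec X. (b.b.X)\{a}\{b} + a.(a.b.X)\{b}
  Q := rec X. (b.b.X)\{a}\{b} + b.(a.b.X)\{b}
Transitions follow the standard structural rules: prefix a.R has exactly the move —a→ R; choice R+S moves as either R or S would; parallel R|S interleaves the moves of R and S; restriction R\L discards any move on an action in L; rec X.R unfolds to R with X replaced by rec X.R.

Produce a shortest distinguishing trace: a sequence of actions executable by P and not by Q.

a

LTS(P): 3 reachable states
  m0 = rec X. (b.b.X)\{a}\{b} + a.(a.b.X)\{b} → —a→ m1
  m1 = (a.b.(rec X. (b.b.X)\{a}\{b} + a.(a.b.X)\{b}))\{b} → —a→ m2
  m2 = (b.(rec X. (b.b.X)\{a}\{b} + a.(a.b.X)\{b}))\{b} → deadlocked
LTS(Q): 3 reachable states
  n0 = rec X. (b.b.X)\{a}\{b} + b.(a.b.X)\{b} → —b→ n1
  n1 = (a.b.(rec X. (b.b.X)\{a}\{b} + b.(a.b.X)\{b}))\{b} → —a→ n2
  n2 = (b.(rec X. (b.b.X)\{a}\{b} + b.(a.b.X)\{b}))\{b} → deadlocked
Run σ = ⟨a⟩ on P: start {m0}
  step 1 (a): {m1}
  P completes σ.
Run σ = ⟨a⟩ on Q: start {n0}
  step 1 (a): no successor for Q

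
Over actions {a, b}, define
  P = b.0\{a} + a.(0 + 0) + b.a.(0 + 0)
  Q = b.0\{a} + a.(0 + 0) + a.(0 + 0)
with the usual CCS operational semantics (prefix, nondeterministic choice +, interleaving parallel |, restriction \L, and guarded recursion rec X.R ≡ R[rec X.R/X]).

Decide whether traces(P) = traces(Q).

trace-distinct — witness ⟨ba⟩

P's transition system — 4 states:
  m0 = b.0\{a} + a.(0 + 0) + b.a.(0 + 0) → ··a··> m1, ··b··> m2, ··b··> m3
  m1 = 0 + 0 → ∅
  m2 = 0\{a} → ∅
  m3 = a.(0 + 0) → ··a··> m1
Q's transition system — 3 states:
  n0 = b.0\{a} + a.(0 + 0) + a.(0 + 0) → ··a··> n1, ··b··> n2
  n1 = 0 + 0 → ∅
  n2 = 0\{a} → ∅
Trace ⟨ba⟩ through P, begin at {m0}:
  [1] b ⇒ {m2, m3}
  [2] a ⇒ {m1}
  P completes σ.
Trace ⟨ba⟩ through Q, begin at {n0}:
  [1] b ⇒ {n2}
  [2] a ⇒ no successor for Q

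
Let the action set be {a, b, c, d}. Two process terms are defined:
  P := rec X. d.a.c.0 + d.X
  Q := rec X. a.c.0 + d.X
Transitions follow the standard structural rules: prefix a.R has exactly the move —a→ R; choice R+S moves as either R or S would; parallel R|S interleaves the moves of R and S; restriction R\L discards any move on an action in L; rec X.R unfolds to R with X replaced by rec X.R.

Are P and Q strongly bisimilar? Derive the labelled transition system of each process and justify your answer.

Reachable graph of P (4 states):
  p0 = rec X. d.a.c.0 + d.X has moves —d→ p0, —d→ p1
  p1 = a.c.0 has moves —a→ p2
  p2 = c.0 has moves —c→ p3
  p3 = 0 has moves stopped
Reachable graph of Q (3 states):
  q0 = rec X. a.c.0 + d.X has moves —a→ q1, —d→ q0
  q1 = c.0 has moves —c→ q2
  q2 = 0 has moves stopped
Coarsest stable partition (strong bisimilarity classes):
  B0 = {p0}
  B1 = {p1}
  B2 = {p2, q1}
  B3 = {p3, q2}
  B4 = {q0}
p0 ∈ B0, q0 ∈ B4 → different blocks

NO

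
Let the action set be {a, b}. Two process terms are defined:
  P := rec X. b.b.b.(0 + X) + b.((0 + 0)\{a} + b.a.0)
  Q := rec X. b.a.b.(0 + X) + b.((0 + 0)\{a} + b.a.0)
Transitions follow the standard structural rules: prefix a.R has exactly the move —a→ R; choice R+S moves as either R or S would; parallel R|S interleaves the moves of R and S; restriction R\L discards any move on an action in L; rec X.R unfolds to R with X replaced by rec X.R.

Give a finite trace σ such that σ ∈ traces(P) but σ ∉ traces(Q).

bbb

P's transition system — 7 states:
  s0 = rec X. b.b.b.(0 + X) + b.((0 + 0)\{a} + b.a.0) :: --b--▸ s1, --b--▸ s2
  s1 = (0 + 0)\{a} + b.a.0 :: --b--▸ s3
  s2 = b.b.(0 + (rec X. b.b.b.(0 + X) + b.((0 + 0)\{a} + b.a.0))) :: --b--▸ s4
  s3 = a.0 :: --a--▸ s5
  s4 = b.(0 + (rec X. b.b.b.(0 + X) + b.((0 + 0)\{a} + b.a.0))) :: --b--▸ s6
  s5 = 0 :: deadlocked
  s6 = 0 + (rec X. b.b.b.(0 + X) + b.((0 + 0)\{a} + b.a.0)) :: --b--▸ s1, --b--▸ s2
Q's transition system — 7 states:
  t0 = rec X. b.a.b.(0 + X) + b.((0 + 0)\{a} + b.a.0) :: --b--▸ t1, --b--▸ t2
  t1 = (0 + 0)\{a} + b.a.0 :: --b--▸ t3
  t2 = a.b.(0 + (rec X. b.a.b.(0 + X) + b.((0 + 0)\{a} + b.a.0))) :: --a--▸ t4
  t3 = a.0 :: --a--▸ t5
  t4 = b.(0 + (rec X. b.a.b.(0 + X) + b.((0 + 0)\{a} + b.a.0))) :: --b--▸ t6
  t5 = 0 :: deadlocked
  t6 = 0 + (rec X. b.a.b.(0 + X) + b.((0 + 0)\{a} + b.a.0)) :: --b--▸ t1, --b--▸ t2
Executing bbb from P (initial set {s0}):
  [1] b ⇒ {s1, s2}
  [2] b ⇒ {s3, s4}
  [3] b ⇒ {s6}
  P completes σ.
Executing bbb from Q (initial set {t0}):
  [1] b ⇒ {t1, t2}
  [2] b ⇒ {t3}
  [3] b ⇒ ∅ (Q stuck)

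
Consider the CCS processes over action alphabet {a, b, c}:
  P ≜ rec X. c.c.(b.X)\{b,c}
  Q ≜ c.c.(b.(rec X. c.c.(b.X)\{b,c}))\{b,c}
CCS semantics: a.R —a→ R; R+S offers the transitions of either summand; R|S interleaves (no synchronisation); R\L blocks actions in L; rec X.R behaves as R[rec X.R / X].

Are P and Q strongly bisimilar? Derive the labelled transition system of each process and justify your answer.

LTS(P): 3 reachable states
  m0 = rec X. c.c.(b.X)\{b,c} has moves =c=> m1
  m1 = c.(b.(rec X. c.c.(b.X)\{b,c}))\{b,c} has moves =c=> m2
  m2 = (b.(rec X. c.c.(b.X)\{b,c}))\{b,c} has moves (no moves)
LTS(Q): 3 reachable states
  n0 = c.c.(b.(rec X. c.c.(b.X)\{b,c}))\{b,c} has moves =c=> n1
  n1 = c.(b.(rec X. c.c.(b.X)\{b,c}))\{b,c} has moves =c=> n2
  n2 = (b.(rec X. c.c.(b.X)\{b,c}))\{b,c} has moves (no moves)
Coarsest stable partition (strong bisimilarity classes):
  B0 = {m0, n0}
  B1 = {m1, n1}
  B2 = {m2, n2}
m0 ∈ B0, n0 ∈ B0 → same block

YES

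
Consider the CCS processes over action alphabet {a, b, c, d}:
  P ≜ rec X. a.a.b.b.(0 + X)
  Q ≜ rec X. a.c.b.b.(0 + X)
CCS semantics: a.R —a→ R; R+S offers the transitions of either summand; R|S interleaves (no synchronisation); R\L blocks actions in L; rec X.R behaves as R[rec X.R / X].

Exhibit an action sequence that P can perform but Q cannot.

aa

Reachable graph of P (5 states):
  s0 = rec X. a.a.b.b.(0 + X) has moves ··a··> s1
  s1 = a.b.b.(0 + (rec X. a.a.b.b.(0 + X))) has moves ··a··> s2
  s2 = b.b.(0 + (rec X. a.a.b.b.(0 + X))) has moves ··b··> s3
  s3 = b.(0 + (rec X. a.a.b.b.(0 + X))) has moves ··b··> s4
  s4 = 0 + (rec X. a.a.b.b.(0 + X)) has moves ··a··> s1
Reachable graph of Q (5 states):
  t0 = rec X. a.c.b.b.(0 + X) has moves ··a··> t1
  t1 = c.b.b.(0 + (rec X. a.c.b.b.(0 + X))) has moves ··c··> t2
  t2 = b.b.(0 + (rec X. a.c.b.b.(0 + X))) has moves ··b··> t3
  t3 = b.(0 + (rec X. a.c.b.b.(0 + X))) has moves ··b··> t4
  t4 = 0 + (rec X. a.c.b.b.(0 + X)) has moves ··a··> t1
Trace ⟨aa⟩ through P, begin at {s0}:
  step 1 (a): {s1}
  step 2 (a): {s2}
  — P admits the full trace.
Trace ⟨aa⟩ through Q, begin at {t0}:
  step 1 (a): {t1}
  step 2 (a): ∅ (Q stuck)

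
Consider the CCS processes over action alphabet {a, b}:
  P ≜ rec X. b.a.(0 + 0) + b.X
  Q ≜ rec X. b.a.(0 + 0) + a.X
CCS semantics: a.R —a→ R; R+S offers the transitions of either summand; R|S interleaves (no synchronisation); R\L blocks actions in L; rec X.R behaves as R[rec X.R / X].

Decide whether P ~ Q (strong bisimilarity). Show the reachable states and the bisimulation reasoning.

not bisimilar

Reachable graph of P (3 states):
  m0 = rec X. b.a.(0 + 0) + b.X ⊢ --b--▸ m0, --b--▸ m1
  m1 = a.(0 + 0) ⊢ --a--▸ m2
  m2 = 0 + 0 ⊢ ∅
Reachable graph of Q (3 states):
  n0 = rec X. b.a.(0 + 0) + a.X ⊢ --a--▸ n0, --b--▸ n1
  n1 = a.(0 + 0) ⊢ --a--▸ n2
  n2 = 0 + 0 ⊢ ∅
Partition-refinement fixed point:
  B0 = {m0}
  B1 = {m1, n1}
  B2 = {m2, n2}
  B3 = {n0}
m0 ∈ B0, n0 ∈ B3 → different blocks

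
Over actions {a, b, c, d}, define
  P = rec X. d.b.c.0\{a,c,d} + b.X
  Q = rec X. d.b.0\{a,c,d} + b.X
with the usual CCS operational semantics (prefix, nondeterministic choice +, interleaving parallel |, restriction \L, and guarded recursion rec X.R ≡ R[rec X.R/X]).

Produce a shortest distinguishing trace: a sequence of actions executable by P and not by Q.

LTS(P): 4 reachable states
  p0 = rec X. d.b.c.0\{a,c,d} + b.X ⊢ =b=> p0, =d=> p1
  p1 = b.c.0\{a,c,d} ⊢ =b=> p2
  p2 = c.0\{a,c,d} ⊢ =c=> p3
  p3 = 0\{a,c,d} ⊢ ∅
LTS(Q): 3 reachable states
  q0 = rec X. d.b.0\{a,c,d} + b.X ⊢ =b=> q0, =d=> q1
  q1 = b.0\{a,c,d} ⊢ =b=> q2
  q2 = 0\{a,c,d} ⊢ ∅
Run σ = ⟨dbc⟩ on P: start {p0}
  after d @ step 1: {p1}
  after b @ step 2: {p2}
  after c @ step 3: {p3}
  — P admits the full trace.
Run σ = ⟨dbc⟩ on Q: start {q0}
  after d @ step 1: {q1}
  after b @ step 2: {q2}
  after c @ step 3: ∅ (Q stuck)

dbc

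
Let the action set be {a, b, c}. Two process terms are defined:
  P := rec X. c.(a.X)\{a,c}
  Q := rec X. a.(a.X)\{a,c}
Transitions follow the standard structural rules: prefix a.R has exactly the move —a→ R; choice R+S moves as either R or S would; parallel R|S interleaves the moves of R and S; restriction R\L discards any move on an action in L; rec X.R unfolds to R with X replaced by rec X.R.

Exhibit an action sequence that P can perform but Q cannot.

c

LTS(P): 2 reachable states
  p0 = rec X. c.(a.X)\{a,c} | --c--▸ p1
  p1 = (a.(rec X. c.(a.X)\{a,c}))\{a,c} | ·
LTS(Q): 2 reachable states
  q0 = rec X. a.(a.X)\{a,c} | --a--▸ q1
  q1 = (a.(rec X. a.(a.X)\{a,c}))\{a,c} | ·
Trace ⟨c⟩ through P, begin at {p0}:
  after c @ step 1: {p1}
  P completes σ.
Trace ⟨c⟩ through Q, begin at {q0}:
  after c @ step 1: no successor for Q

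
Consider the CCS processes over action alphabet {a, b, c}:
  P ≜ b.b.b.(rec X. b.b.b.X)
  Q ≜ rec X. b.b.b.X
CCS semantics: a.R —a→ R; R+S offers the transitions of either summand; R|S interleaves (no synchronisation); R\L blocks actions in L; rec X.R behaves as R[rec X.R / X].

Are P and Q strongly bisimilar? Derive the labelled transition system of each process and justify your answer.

bisimilar

LTS(P): 4 reachable states
  u0 = b.b.b.(rec X. b.b.b.X) → --b--▸ u1
  u1 = b.b.(rec X. b.b.b.X) → --b--▸ u2
  u2 = b.(rec X. b.b.b.X) → --b--▸ u3
  u3 = rec X. b.b.b.X → --b--▸ u1
LTS(Q): 3 reachable states
  v0 = rec X. b.b.b.X → --b--▸ v1
  v1 = b.b.(rec X. b.b.b.X) → --b--▸ v2
  v2 = b.(rec X. b.b.b.X) → --b--▸ v0
Coarsest stable partition (strong bisimilarity classes):
  B0 = {u0, u1, u2, u3, v0, v1, v2}
u0 ∈ B0, v0 ∈ B0 → same block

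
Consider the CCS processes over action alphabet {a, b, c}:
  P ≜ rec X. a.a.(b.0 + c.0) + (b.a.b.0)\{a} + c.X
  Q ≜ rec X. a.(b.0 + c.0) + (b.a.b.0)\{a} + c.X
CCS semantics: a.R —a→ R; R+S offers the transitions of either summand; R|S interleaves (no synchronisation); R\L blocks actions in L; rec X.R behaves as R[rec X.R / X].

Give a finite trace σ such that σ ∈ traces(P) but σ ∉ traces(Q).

P's transition system — 5 states:
  s0 = rec X. a.a.(b.0 + c.0) + (b.a.b.0)\{a} + c.X → ··a··> s1, ··b··> s2, ··c··> s0
  s1 = a.(b.0 + c.0) → ··a··> s3
  s2 = (a.b.0)\{a} → deadlocked
  s3 = b.0 + c.0 → ··b··> s4, ··c··> s4
  s4 = 0 → deadlocked
Q's transition system — 4 states:
  t0 = rec X. a.(b.0 + c.0) + (b.a.b.0)\{a} + c.X → ··a··> t1, ··b··> t2, ··c··> t0
  t1 = b.0 + c.0 → ··b··> t3, ··c··> t3
  t2 = (a.b.0)\{a} → deadlocked
  t3 = 0 → deadlocked
Trace ⟨aa⟩ through P, begin at {s0}:
  step 1 (a): {s1}
  step 2 (a): {s3}
  ✓ P
Trace ⟨aa⟩ through Q, begin at {t0}:
  step 1 (a): {t1}
  step 2 (a): no successor for Q

aa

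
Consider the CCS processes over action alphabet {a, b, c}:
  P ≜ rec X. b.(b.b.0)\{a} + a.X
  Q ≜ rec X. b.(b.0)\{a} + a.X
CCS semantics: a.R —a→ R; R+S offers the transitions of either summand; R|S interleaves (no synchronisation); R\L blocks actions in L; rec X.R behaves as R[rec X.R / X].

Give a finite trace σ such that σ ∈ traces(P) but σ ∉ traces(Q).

bbb

P's transition system — 4 states:
  u0 = rec X. b.(b.b.0)\{a} + a.X :: =a=> u0, =b=> u1
  u1 = (b.b.0)\{a} :: =b=> u2
  u2 = (b.0)\{a} :: =b=> u3
  u3 = 0\{a} :: ·
Q's transition system — 3 states:
  v0 = rec X. b.(b.0)\{a} + a.X :: =a=> v0, =b=> v1
  v1 = (b.0)\{a} :: =b=> v2
  v2 = 0\{a} :: ·
Executing bbb from P (initial set {u0}):
  [1] b ⇒ {u1}
  [2] b ⇒ {u2}
  [3] b ⇒ {u3}
  P completes σ.
Executing bbb from Q (initial set {v0}):
  [1] b ⇒ {v1}
  [2] b ⇒ {v2}
  [3] b ⇒ ∅ (Q stuck)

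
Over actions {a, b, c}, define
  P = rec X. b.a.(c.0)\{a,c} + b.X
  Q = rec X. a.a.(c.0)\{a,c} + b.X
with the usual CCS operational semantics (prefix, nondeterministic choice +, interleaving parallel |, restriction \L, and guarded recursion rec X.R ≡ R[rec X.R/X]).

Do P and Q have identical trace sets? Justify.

NO — witness ⟨a⟩

P's transition system — 3 states:
  m0 = rec X. b.a.(c.0)\{a,c} + b.X → -b-> m0, -b-> m1
  m1 = a.(c.0)\{a,c} → -a-> m2
  m2 = (c.0)\{a,c} → ∅
Q's transition system — 3 states:
  n0 = rec X. a.a.(c.0)\{a,c} + b.X → -a-> n1, -b-> n0
  n1 = a.(c.0)\{a,c} → -a-> n2
  n2 = (c.0)\{a,c} → ∅
Executing a from Q (initial set {n0}):
  [1] a ⇒ {n1}
  — Q admits the full trace.
Executing a from P (initial set {m0}):
  [1] a ⇒ ∅  — P cannot continue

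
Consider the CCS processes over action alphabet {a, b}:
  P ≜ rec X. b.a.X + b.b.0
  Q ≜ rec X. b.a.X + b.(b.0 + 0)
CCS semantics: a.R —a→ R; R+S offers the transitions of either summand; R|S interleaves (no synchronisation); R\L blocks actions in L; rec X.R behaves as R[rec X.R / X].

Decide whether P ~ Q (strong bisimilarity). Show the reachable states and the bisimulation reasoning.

P ~ Q

P's transition system — 4 states:
  p0 = rec X. b.a.X + b.b.0 | -b-> p1, -b-> p2
  p1 = a.(rec X. b.a.X + b.b.0) | -a-> p0
  p2 = b.0 | -b-> p3
  p3 = 0 | ·
Q's transition system — 4 states:
  q0 = rec X. b.a.X + b.(b.0 + 0) | -b-> q1, -b-> q2
  q1 = a.(rec X. b.a.X + b.(b.0 + 0)) | -a-> q0
  q2 = b.0 + 0 | -b-> q3
  q3 = 0 | ·
Bisimilarity quotient blocks:
  B0 = {p0, q0}
  B1 = {p2, q2}
  B2 = {p3, q3}
  B3 = {p1, q1}
p0 ∈ B0, q0 ∈ B0 → same block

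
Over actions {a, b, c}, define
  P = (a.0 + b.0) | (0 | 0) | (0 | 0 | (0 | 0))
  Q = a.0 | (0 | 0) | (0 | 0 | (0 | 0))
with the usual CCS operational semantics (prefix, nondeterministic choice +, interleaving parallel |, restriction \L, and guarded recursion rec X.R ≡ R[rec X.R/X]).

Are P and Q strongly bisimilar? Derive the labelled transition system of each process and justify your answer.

LTS(P): 2 reachable states
  u0 = (a.0 + b.0) | (0 | 0) | (0 | 0 | (0 | 0)) → ··a··> u1, ··b··> u1
  u1 = 0 | (0 | 0) | (0 | 0 | (0 | 0)) → ∅
LTS(Q): 2 reachable states
  v0 = a.0 | (0 | 0) | (0 | 0 | (0 | 0)) → ··a··> v1
  v1 = 0 | (0 | 0) | (0 | 0 | (0 | 0)) → ∅
Bisimilarity quotient blocks:
  B0 = {u0}
  B1 = {u1, v1}
  B2 = {v0}
u0 ∈ B0, v0 ∈ B2 → different blocks

P ≁ Q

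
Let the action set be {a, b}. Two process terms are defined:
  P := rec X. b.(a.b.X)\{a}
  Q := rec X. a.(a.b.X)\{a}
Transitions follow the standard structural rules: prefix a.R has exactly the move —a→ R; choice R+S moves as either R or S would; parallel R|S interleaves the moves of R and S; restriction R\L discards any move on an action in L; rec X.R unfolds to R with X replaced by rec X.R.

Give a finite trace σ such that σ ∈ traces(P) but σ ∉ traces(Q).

P's transition system — 2 states:
  u0 = rec X. b.(a.b.X)\{a} ⊢ ··b··> u1
  u1 = (a.b.(rec X. b.(a.b.X)\{a}))\{a} ⊢ (no moves)
Q's transition system — 2 states:
  v0 = rec X. a.(a.b.X)\{a} ⊢ ··a··> v1
  v1 = (a.b.(rec X. a.(a.b.X)\{a}))\{a} ⊢ (no moves)
Run σ = ⟨b⟩ on P: start {u0}
  after b @ step 1: {u1}
  P completes σ.
Run σ = ⟨b⟩ on Q: start {v0}
  after b @ step 1: ∅ (Q stuck)

b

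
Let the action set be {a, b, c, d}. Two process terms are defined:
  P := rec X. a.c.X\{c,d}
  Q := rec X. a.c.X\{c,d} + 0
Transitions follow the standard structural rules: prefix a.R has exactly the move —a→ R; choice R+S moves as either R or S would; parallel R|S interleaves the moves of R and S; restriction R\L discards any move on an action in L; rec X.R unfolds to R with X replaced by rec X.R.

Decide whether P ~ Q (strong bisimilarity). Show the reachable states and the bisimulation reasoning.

bisimilar

LTS(P): 4 reachable states
  u0 = rec X. a.c.X\{c,d} | ··a··> u1
  u1 = c.(rec X. a.c.X\{c,d})\{c,d} | ··c··> u2
  u2 = (rec X. a.c.X\{c,d})\{c,d} | ··a··> u3
  u3 = (c.(rec X. a.c.X\{c,d})\{c,d})\{c,d} | ·
LTS(Q): 4 reachable states
  v0 = rec X. a.c.X\{c,d} + 0 | ··a··> v1
  v1 = c.(rec X. a.c.X\{c,d} + 0)\{c,d} | ··c··> v2
  v2 = (rec X. a.c.X\{c,d} + 0)\{c,d} | ··a··> v3
  v3 = (c.(rec X. a.c.X\{c,d} + 0)\{c,d})\{c,d} | ·
Coarsest stable partition (strong bisimilarity classes):
  B0 = {u0, v0}
  B1 = {u1, v1}
  B2 = {u2, v2}
  B3 = {u3, v3}
u0 ∈ B0, v0 ∈ B0 → same block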